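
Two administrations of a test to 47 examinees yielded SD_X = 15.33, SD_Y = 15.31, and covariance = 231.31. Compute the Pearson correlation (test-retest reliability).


r = cov(X,Y) / (SD_X * SD_Y)
r = 231.31 / (15.33 * 15.31)
r = 231.31 / 234.7023
r = 0.9855

0.9855


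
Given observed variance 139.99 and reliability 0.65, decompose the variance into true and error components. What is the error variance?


var_true = rxx * var_obs = 0.65 * 139.99 = 90.9935
var_error = var_obs - var_true
var_error = 139.99 - 90.9935
var_error = 48.9965

48.9965


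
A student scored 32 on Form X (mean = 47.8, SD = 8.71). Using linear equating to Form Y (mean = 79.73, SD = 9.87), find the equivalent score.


slope = SD_Y / SD_X = 9.87 / 8.71 ~ 1.1332
intercept = mean_Y - slope * mean_X = 79.73 - (9.87 / 8.71) * 47.8 ~ 25.564
Y = slope * X + intercept. To avoid rounding drift from the rounded slope/intercept, evaluate the equivalent form Y = mean_Y + SD_Y * (X - mean_X) / SD_X at full precision:
Y = 79.73 + 9.87 * (32 - 47.8) / 8.71
Y = 79.73 - 9.87 * 15.8 / 8.71
Y = 79.73 - 155.946 / 8.71
Y = 79.73 - 17.9042
Y = 61.8258

61.8258


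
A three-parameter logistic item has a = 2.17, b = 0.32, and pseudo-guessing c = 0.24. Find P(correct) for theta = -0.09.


logit = 2.17*(-0.09 - 0.32) = -0.8897
P* = 1/(1 + exp(--0.8897)) = 0.2912
P = 0.24 + (1 - 0.24) * 0.2912
P = 0.4613

0.4613


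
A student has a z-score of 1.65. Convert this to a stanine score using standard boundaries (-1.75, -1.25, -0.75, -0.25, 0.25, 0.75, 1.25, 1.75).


Stanine boundaries: [-1.75, -1.25, -0.75, -0.25, 0.25, 0.75, 1.25, 1.75]
z = 1.65
Check each boundary:
  z >= -1.75 -> could be stanine 2
  z >= -1.25 -> could be stanine 3
  z >= -0.75 -> could be stanine 4
  z >= -0.25 -> could be stanine 5
  z >= 0.25 -> could be stanine 6
  z >= 0.75 -> could be stanine 7
  z >= 1.25 -> could be stanine 8
  z < 1.75
Highest qualifying boundary gives stanine = 8

8


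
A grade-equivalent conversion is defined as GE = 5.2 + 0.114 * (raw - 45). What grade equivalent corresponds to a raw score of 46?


raw - median = 46 - 45 = 1
slope * diff = 0.114 * 1 = 0.114
GE = 5.2 + 0.114
GE = 5.314

5.314


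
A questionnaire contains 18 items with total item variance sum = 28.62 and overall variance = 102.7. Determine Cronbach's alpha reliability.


alpha = (k/(k-1)) * (1 - sum(si^2)/s_total^2)
= (18/17) * (1 - 28.62/102.7)
alpha = 0.7638

0.7638


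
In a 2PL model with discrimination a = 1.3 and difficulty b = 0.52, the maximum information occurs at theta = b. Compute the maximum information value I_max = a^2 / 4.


For 2PL, max info at theta = b = 0.52
I_max = a^2 / 4 = 1.3^2 / 4
= 1.69 / 4
I_max = 0.4225

0.4225


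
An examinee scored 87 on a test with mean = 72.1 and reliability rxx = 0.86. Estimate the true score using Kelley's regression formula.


T_est = rxx * X + (1 - rxx) * mean
T_est = 0.86 * 87 + 0.14 * 72.1
T_est = 74.82 + 10.094
T_est = 84.914

84.914


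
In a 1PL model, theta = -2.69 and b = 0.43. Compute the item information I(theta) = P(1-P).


P = 1/(1+exp(-(-2.69-0.43))) = 0.0423
I = P*(1-P) = 0.0423 * 0.9577
I = 0.0405

0.0405


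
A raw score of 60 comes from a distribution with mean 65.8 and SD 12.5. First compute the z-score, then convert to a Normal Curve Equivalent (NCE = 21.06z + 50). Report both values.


z = (X - mean) / SD = (60 - 65.8) / 12.5
z = -5.8 / 12.5
z = -0.464
NCE = NCE = 21.06z + 50
Carry z at full precision (z = -5.8 / 12.5) into the conversion:
NCE = 21.06 * (-5.8 / 12.5) + 50 = -122.148 / 12.5 + 50
NCE = -9.7718 + 50
NCE = 40.2282

40.2282


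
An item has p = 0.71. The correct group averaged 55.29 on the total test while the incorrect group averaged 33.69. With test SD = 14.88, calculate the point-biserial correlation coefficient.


q = 1 - p = 0.29
rpb = ((M1 - M0) / SD) * sqrt(p * q)
rpb = ((55.29 - 33.69) / 14.88) * sqrt(0.71 * 0.29)
rpb = 0.6587

0.6587


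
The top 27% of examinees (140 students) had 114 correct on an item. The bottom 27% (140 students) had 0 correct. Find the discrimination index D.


p_upper = 114/140 = 0.8143
p_lower = 0/140 = 0.0
D = 0.8143 - 0.0 = 0.8143

0.8143


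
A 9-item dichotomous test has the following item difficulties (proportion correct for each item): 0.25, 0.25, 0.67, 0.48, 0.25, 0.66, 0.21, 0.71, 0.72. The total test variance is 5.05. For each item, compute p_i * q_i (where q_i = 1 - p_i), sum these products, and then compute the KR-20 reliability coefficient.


For each item, compute p_i * q_i:
  Item 1: 0.25 * 0.75 = 0.1875
  Item 2: 0.25 * 0.75 = 0.1875
  Item 3: 0.67 * 0.33 = 0.2211
  Item 4: 0.48 * 0.52 = 0.2496
  Item 5: 0.25 * 0.75 = 0.1875
  Item 6: 0.66 * 0.34 = 0.2244
  Item 7: 0.21 * 0.79 = 0.1659
  Item 8: 0.71 * 0.29 = 0.2059
  Item 9: 0.72 * 0.28 = 0.2016
Sum(p_i * q_i) = 0.1875 + 0.1875 + 0.2211 + 0.2496 + 0.1875 + 0.2244 + 0.1659 + 0.2059 + 0.2016 = 1.831
KR-20 = (k/(k-1)) * (1 - Sum(p_i*q_i) / Var_total)
= (9/8) * (1 - 1.831/5.05)
= 1.125 * 0.6374
KR-20 = 0.7171

0.7171


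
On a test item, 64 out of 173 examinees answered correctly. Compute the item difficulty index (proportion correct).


Item difficulty p = number correct / total examinees
p = 64 / 173
p = 0.3699

0.3699


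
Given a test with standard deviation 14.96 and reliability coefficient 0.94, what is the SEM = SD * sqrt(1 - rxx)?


SEM = SD * sqrt(1 - rxx)
SEM = 14.96 * sqrt(1 - 0.94)
SEM = 14.96 * sqrt(0.06) = 14.96 * 0.244949
SEM = 3.6644

3.6644


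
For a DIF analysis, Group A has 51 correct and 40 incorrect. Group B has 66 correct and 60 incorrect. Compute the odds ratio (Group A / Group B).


Odds_A = 51/40 = 1.275
Odds_B = 66/60 = 1.1
OR = Odds_A / Odds_B = 1.275 / 1.1
Exactly, OR = (51 * 60) / (40 * 66) = 3060 / 2640
OR = 1.1591

1.1591


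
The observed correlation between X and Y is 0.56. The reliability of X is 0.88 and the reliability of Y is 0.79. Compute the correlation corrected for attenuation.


r_corrected = rxy / sqrt(rxx * ryy)
= 0.56 / sqrt(0.88 * 0.79)
= 0.56 / sqrt(0.6952)
= 0.56 / 0.833787
r_corrected = 0.6716

0.6716


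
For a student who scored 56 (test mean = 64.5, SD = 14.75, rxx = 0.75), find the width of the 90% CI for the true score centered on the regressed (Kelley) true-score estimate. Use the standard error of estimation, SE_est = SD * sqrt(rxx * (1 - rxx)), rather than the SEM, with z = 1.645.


True score estimate = 0.75*56 + 0.25*64.5 = 58.125
SE_est = SD * sqrt(rxx * (1 - rxx)) = 14.75 * sqrt(0.75 * 0.25) = 14.75 * sqrt(0.1875) = 6.386937
CI = T_est +/- z * SE_est, so width = 2 * z * SE_est = 2 * 1.645 * 6.386937
Width = 21.013

21.013


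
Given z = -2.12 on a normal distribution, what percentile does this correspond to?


CDF(z) = 0.5 * (1 + erf(z/sqrt(2)))
erf(-1.4991) = -0.966
CDF = 0.017
Percentile rank = 0.017 * 100 = 1.7

1.7


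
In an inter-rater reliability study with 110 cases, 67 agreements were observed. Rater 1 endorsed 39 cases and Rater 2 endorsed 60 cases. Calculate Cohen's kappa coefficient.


P_o = 67/110 = 0.609091
P_e = (39*60 + 71*50) / 12100 = 0.486777
kappa = (P_o - P_e) / (1 - P_e)
kappa = (0.609091 - 0.486777) / (1 - 0.486777)
kappa = 0.2383

0.2383


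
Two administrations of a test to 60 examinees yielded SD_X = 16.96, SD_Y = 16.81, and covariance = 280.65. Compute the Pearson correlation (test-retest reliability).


r = cov(X,Y) / (SD_X * SD_Y)
r = 280.65 / (16.96 * 16.81)
r = 280.65 / 285.0976
r = 0.9844

0.9844


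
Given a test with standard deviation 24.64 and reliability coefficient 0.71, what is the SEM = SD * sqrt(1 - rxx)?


SEM = SD * sqrt(1 - rxx)
SEM = 24.64 * sqrt(1 - 0.71)
SEM = 24.64 * sqrt(0.29) = 24.64 * 0.538516
SEM = 13.269

13.269


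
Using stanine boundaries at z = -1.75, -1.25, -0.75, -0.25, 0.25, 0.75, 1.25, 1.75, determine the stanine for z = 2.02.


Stanine boundaries: [-1.75, -1.25, -0.75, -0.25, 0.25, 0.75, 1.25, 1.75]
z = 2.02
Check each boundary:
  z >= -1.75 -> could be stanine 2
  z >= -1.25 -> could be stanine 3
  z >= -0.75 -> could be stanine 4
  z >= -0.25 -> could be stanine 5
  z >= 0.25 -> could be stanine 6
  z >= 0.75 -> could be stanine 7
  z >= 1.25 -> could be stanine 8
  z >= 1.75 -> could be stanine 9
Highest qualifying boundary gives stanine = 9

9


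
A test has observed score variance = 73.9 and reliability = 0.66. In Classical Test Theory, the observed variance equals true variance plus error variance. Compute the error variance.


var_true = rxx * var_obs = 0.66 * 73.9 = 48.774
var_error = var_obs - var_true
var_error = 73.9 - 48.774
var_error = 25.126

25.126


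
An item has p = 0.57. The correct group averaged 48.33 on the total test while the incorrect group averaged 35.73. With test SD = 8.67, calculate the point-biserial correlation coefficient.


q = 1 - p = 0.43
rpb = ((M1 - M0) / SD) * sqrt(p * q)
rpb = ((48.33 - 35.73) / 8.67) * sqrt(0.57 * 0.43)
rpb = 0.7195

0.7195


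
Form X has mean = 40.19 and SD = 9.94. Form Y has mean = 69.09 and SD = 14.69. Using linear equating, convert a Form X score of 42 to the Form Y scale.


slope = SD_Y / SD_X = 14.69 / 9.94 ~ 1.4779
intercept = mean_Y - slope * mean_X = 69.09 - (14.69 / 9.94) * 40.19 ~ 9.6945
Y = slope * X + intercept. To avoid rounding drift from the rounded slope/intercept, evaluate the equivalent form Y = mean_Y + SD_Y * (X - mean_X) / SD_X at full precision:
Y = 69.09 + 14.69 * (42 - 40.19) / 9.94
Y = 69.09 + 14.69 * 1.81 / 9.94
Y = 69.09 + 26.5889 / 9.94
Y = 69.09 + 2.6749
Y = 71.7649

71.7649


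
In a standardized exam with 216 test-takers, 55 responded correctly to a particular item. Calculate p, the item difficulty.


Item difficulty p = number correct / total examinees
p = 55 / 216
p = 0.2546

0.2546


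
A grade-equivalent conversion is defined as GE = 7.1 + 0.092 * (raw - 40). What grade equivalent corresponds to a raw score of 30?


raw - median = 30 - 40 = -10
slope * diff = 0.092 * -10 = -0.92
GE = 7.1 + -0.92
GE = 6.18

6.18


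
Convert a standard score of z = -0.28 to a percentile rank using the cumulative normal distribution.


CDF(z) = 0.5 * (1 + erf(z/sqrt(2)))
erf(-0.198) = -0.2205
CDF = 0.3897
Percentile rank = 0.3897 * 100 = 38.97

38.97


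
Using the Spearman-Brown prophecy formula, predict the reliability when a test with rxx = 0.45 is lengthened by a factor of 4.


r_new = (n * rxx) / (1 + (n-1) * rxx)
r_new = (4 * 0.45) / (1 + 3 * 0.45)
r_new = 1.8 / 2.35
r_new = 0.766

0.766


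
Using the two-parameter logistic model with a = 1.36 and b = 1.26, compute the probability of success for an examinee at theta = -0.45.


a*(theta - b) = 1.36 * (-0.45 - 1.26) = -2.3256
exp(--2.3256) = 10.2328
P = 1 / (1 + 10.2328)
P = 0.089

0.089


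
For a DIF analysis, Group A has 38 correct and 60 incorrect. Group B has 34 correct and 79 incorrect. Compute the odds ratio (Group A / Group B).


Odds_A = 38/60 = 0.6333
Odds_B = 34/79 = 0.4304
OR = Odds_A / Odds_B = 0.6333 / 0.4304
Exactly, OR = (38 * 79) / (60 * 34) = 3002 / 2040
OR = 1.4716

1.4716


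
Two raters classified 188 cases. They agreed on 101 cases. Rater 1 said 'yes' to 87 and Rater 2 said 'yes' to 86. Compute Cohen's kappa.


P_o = 101/188 = 0.537234
P_e = (87*86 + 101*102) / 35344 = 0.503169
kappa = (P_o - P_e) / (1 - P_e)
kappa = (0.537234 - 0.503169) / (1 - 0.503169)
kappa = 0.0686

0.0686


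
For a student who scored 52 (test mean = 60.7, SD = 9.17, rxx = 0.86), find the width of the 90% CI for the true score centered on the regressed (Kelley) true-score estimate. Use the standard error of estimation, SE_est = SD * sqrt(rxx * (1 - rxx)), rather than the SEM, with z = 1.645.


True score estimate = 0.86*52 + 0.14*60.7 = 53.218
SE_est = SD * sqrt(rxx * (1 - rxx)) = 9.17 * sqrt(0.86 * 0.14) = 9.17 * sqrt(0.1204) = 3.181871
CI = T_est +/- z * SE_est, so width = 2 * z * SE_est = 2 * 1.645 * 3.181871
Width = 10.4684

10.4684


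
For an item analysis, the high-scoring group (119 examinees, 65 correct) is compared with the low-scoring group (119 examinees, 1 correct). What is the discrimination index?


p_upper = 65/119 = 0.5462
p_lower = 1/119 = 0.0084
D = 0.5462 - 0.0084 = 0.5378

0.5378


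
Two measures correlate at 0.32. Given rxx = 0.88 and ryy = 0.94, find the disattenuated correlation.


r_corrected = rxy / sqrt(rxx * ryy)
= 0.32 / sqrt(0.88 * 0.94)
= 0.32 / sqrt(0.8272)
= 0.32 / 0.909505
r_corrected = 0.3518

0.3518


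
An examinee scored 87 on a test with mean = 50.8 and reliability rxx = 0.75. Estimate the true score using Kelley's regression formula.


T_est = rxx * X + (1 - rxx) * mean
T_est = 0.75 * 87 + 0.25 * 50.8
T_est = 65.25 + 12.7
T_est = 77.95

77.95


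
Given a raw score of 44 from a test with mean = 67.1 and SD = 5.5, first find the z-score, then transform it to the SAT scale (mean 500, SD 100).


z = (X - mean) / SD = (44 - 67.1) / 5.5
z = -23.1 / 5.5
z = -4.2
SAT-scale = SAT = 500 + 100z
Carry z at full precision (z = -23.1 / 5.5) into the conversion:
SAT-scale = 500 + 100 * (-23.1 / 5.5) = 500 + -2310 / 5.5
SAT-scale = 500 + -420.0
SAT-scale = 80.0

80.0


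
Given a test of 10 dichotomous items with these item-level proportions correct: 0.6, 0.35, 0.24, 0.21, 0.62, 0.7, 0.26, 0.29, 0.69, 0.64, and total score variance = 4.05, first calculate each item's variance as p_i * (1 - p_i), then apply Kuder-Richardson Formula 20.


For each item, compute p_i * q_i:
  Item 1: 0.6 * 0.4 = 0.24
  Item 2: 0.35 * 0.65 = 0.2275
  Item 3: 0.24 * 0.76 = 0.1824
  Item 4: 0.21 * 0.79 = 0.1659
  Item 5: 0.62 * 0.38 = 0.2356
  Item 6: 0.7 * 0.3 = 0.21
  Item 7: 0.26 * 0.74 = 0.1924
  Item 8: 0.29 * 0.71 = 0.2059
  Item 9: 0.69 * 0.31 = 0.2139
  Item 10: 0.64 * 0.36 = 0.2304
Sum(p_i * q_i) = 0.24 + 0.2275 + 0.1824 + 0.1659 + 0.2356 + 0.21 + 0.1924 + 0.2059 + 0.2139 + 0.2304 = 2.104
KR-20 = (k/(k-1)) * (1 - Sum(p_i*q_i) / Var_total)
= (10/9) * (1 - 2.104/4.05)
= 1.1111 * 0.4805
KR-20 = 0.5339

0.5339


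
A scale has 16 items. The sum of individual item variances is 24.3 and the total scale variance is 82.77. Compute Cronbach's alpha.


alpha = (k/(k-1)) * (1 - sum(si^2)/s_total^2)
= (16/15) * (1 - 24.3/82.77)
alpha = 0.7535

0.7535


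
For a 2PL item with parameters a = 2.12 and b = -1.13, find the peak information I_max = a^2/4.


For 2PL, max info at theta = b = -1.13
I_max = a^2 / 4 = 2.12^2 / 4
= 4.4944 / 4
I_max = 1.1236

1.1236


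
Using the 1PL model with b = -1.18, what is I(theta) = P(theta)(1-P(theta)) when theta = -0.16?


P = 1/(1+exp(-(-0.16--1.18))) = 0.735
I = P*(1-P) = 0.735 * 0.265
I = 0.1948

0.1948


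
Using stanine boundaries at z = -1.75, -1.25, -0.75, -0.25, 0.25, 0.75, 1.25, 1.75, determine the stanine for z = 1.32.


Stanine boundaries: [-1.75, -1.25, -0.75, -0.25, 0.25, 0.75, 1.25, 1.75]
z = 1.32
Check each boundary:
  z >= -1.75 -> could be stanine 2
  z >= -1.25 -> could be stanine 3
  z >= -0.75 -> could be stanine 4
  z >= -0.25 -> could be stanine 5
  z >= 0.25 -> could be stanine 6
  z >= 0.75 -> could be stanine 7
  z >= 1.25 -> could be stanine 8
  z < 1.75
Highest qualifying boundary gives stanine = 8

8


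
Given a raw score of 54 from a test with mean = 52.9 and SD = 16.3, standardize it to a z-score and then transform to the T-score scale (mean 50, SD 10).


z = (X - mean) / SD = (54 - 52.9) / 16.3
z = 1.1 / 16.3
z = 0.0675
T-score = T = 50 + 10z
Carry z at full precision (z = 1.1 / 16.3) into the conversion:
T-score = 50 + 10 * (1.1 / 16.3) = 50 + 11 / 16.3
T-score = 50 + 0.6748
T-score = 50.6748

50.6748


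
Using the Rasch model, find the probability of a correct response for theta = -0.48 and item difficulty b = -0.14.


theta - b = -0.48 - -0.14 = -0.34
exp(-(theta - b)) = exp(0.34) = 1.4049
P = 1 / (1 + 1.4049)
P = 0.4158

0.4158


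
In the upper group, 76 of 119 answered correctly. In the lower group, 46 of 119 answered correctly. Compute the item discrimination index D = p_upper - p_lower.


p_upper = 76/119 = 0.6387
p_lower = 46/119 = 0.3866
D = 0.6387 - 0.3866 = 0.2521

0.2521


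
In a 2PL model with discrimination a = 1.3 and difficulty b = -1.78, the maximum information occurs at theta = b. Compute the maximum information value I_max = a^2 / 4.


For 2PL, max info at theta = b = -1.78
I_max = a^2 / 4 = 1.3^2 / 4
= 1.69 / 4
I_max = 0.4225

0.4225


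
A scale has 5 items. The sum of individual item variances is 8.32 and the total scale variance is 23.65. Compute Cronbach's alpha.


alpha = (k/(k-1)) * (1 - sum(si^2)/s_total^2)
= (5/4) * (1 - 8.32/23.65)
alpha = 0.8103

0.8103


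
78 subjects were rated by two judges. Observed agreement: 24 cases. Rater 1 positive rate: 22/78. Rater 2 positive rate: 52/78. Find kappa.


P_o = 24/78 = 0.307692
P_e = (22*52 + 56*26) / 6084 = 0.42735
kappa = (P_o - P_e) / (1 - P_e)
kappa = (0.307692 - 0.42735) / (1 - 0.42735)
kappa = -0.209

-0.209


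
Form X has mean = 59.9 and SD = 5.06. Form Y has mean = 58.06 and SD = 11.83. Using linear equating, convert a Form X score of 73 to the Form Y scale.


slope = SD_Y / SD_X = 11.83 / 5.06 ~ 2.3379
intercept = mean_Y - slope * mean_X = 58.06 - (11.83 / 5.06) * 59.9 ~ -81.9829
Y = slope * X + intercept. To avoid rounding drift from the rounded slope/intercept, evaluate the equivalent form Y = mean_Y + SD_Y * (X - mean_X) / SD_X at full precision:
Y = 58.06 + 11.83 * (73 - 59.9) / 5.06
Y = 58.06 + 11.83 * 13.1 / 5.06
Y = 58.06 + 154.973 / 5.06
Y = 58.06 + 30.6271
Y = 88.6871

88.6871


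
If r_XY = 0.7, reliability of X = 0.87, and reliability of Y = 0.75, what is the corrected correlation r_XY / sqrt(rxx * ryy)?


r_corrected = rxy / sqrt(rxx * ryy)
= 0.7 / sqrt(0.87 * 0.75)
= 0.7 / sqrt(0.6525)
= 0.7 / 0.807775
r_corrected = 0.8666

0.8666


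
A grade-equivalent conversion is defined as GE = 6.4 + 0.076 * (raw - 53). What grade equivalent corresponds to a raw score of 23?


raw - median = 23 - 53 = -30
slope * diff = 0.076 * -30 = -2.28
GE = 6.4 + -2.28
GE = 4.12

4.12


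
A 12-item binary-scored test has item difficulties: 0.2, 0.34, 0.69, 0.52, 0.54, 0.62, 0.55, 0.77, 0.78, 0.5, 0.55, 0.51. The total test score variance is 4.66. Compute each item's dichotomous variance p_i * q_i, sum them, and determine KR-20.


For each item, compute p_i * q_i:
  Item 1: 0.2 * 0.8 = 0.16
  Item 2: 0.34 * 0.66 = 0.2244
  Item 3: 0.69 * 0.31 = 0.2139
  Item 4: 0.52 * 0.48 = 0.2496
  Item 5: 0.54 * 0.46 = 0.2484
  Item 6: 0.62 * 0.38 = 0.2356
  Item 7: 0.55 * 0.45 = 0.2475
  Item 8: 0.77 * 0.23 = 0.1771
  Item 9: 0.78 * 0.22 = 0.1716
  Item 10: 0.5 * 0.5 = 0.25
  Item 11: 0.55 * 0.45 = 0.2475
  Item 12: 0.51 * 0.49 = 0.2499
Sum(p_i * q_i) = 0.16 + 0.2244 + 0.2139 + 0.2496 + 0.2484 + 0.2356 + 0.2475 + 0.1771 + 0.1716 + 0.25 + 0.2475 + 0.2499 = 2.6755
KR-20 = (k/(k-1)) * (1 - Sum(p_i*q_i) / Var_total)
= (12/11) * (1 - 2.6755/4.66)
= 1.0909 * 0.4259
KR-20 = 0.4646

0.4646


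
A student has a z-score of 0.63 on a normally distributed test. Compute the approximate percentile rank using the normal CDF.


CDF(z) = 0.5 * (1 + erf(z/sqrt(2)))
erf(0.4455) = 0.4713
CDF = 0.7357
Percentile rank = 0.7357 * 100 = 73.57

73.57


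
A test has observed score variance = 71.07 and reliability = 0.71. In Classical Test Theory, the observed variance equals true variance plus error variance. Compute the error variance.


var_true = rxx * var_obs = 0.71 * 71.07 = 50.4597
var_error = var_obs - var_true
var_error = 71.07 - 50.4597
var_error = 20.6103

20.6103


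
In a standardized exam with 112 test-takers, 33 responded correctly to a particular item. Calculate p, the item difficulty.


Item difficulty p = number correct / total examinees
p = 33 / 112
p = 0.2946

0.2946


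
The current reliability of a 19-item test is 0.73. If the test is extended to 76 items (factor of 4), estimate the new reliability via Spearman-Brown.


r_new = (n * rxx) / (1 + (n-1) * rxx)
r_new = (4 * 0.73) / (1 + 3 * 0.73)
r_new = 2.92 / 3.19
r_new = 0.9154

0.9154


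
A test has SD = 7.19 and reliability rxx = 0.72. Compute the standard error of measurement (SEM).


SEM = SD * sqrt(1 - rxx)
SEM = 7.19 * sqrt(1 - 0.72)
SEM = 7.19 * sqrt(0.28) = 7.19 * 0.52915
SEM = 3.8046

3.8046


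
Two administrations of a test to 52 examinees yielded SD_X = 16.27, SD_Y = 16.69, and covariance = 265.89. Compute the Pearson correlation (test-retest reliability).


r = cov(X,Y) / (SD_X * SD_Y)
r = 265.89 / (16.27 * 16.69)
r = 265.89 / 271.5463
r = 0.9792

0.9792


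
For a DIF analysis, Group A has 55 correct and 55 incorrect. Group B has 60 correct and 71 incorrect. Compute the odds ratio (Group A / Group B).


Odds_A = 55/55 = 1.0
Odds_B = 60/71 = 0.8451
OR = Odds_A / Odds_B = 1.0 / 0.8451
Exactly, OR = (55 * 71) / (55 * 60) = 3905 / 3300
OR = 1.1833

1.1833


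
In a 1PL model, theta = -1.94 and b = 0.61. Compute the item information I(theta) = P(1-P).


P = 1/(1+exp(-(-1.94-0.61))) = 0.0724
I = P*(1-P) = 0.0724 * 0.9276
I = 0.0672

0.0672


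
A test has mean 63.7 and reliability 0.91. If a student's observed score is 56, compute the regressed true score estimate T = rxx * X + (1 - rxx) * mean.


T_est = rxx * X + (1 - rxx) * mean
T_est = 0.91 * 56 + 0.09 * 63.7
T_est = 50.96 + 5.733
T_est = 56.693

56.693


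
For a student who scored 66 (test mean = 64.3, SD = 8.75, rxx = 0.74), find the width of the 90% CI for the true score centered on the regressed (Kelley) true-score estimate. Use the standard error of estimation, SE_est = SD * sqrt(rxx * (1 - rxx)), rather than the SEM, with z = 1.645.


True score estimate = 0.74*66 + 0.26*64.3 = 65.558
SE_est = SD * sqrt(rxx * (1 - rxx)) = 8.75 * sqrt(0.74 * 0.26) = 8.75 * sqrt(0.1924) = 3.83805
CI = T_est +/- z * SE_est, so width = 2 * z * SE_est = 2 * 1.645 * 3.83805
Width = 12.6272

12.6272


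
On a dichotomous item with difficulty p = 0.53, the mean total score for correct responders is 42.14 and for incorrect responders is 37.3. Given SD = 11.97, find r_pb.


q = 1 - p = 0.47
rpb = ((M1 - M0) / SD) * sqrt(p * q)
rpb = ((42.14 - 37.3) / 11.97) * sqrt(0.53 * 0.47)
rpb = 0.2018

0.2018


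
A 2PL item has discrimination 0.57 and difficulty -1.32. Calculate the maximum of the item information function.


For 2PL, max info at theta = b = -1.32
I_max = a^2 / 4 = 0.57^2 / 4
= 0.3249 / 4
I_max = 0.0812

0.0812


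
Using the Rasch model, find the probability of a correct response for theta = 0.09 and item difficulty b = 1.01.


theta - b = 0.09 - 1.01 = -0.92
exp(-(theta - b)) = exp(0.92) = 2.5093
P = 1 / (1 + 2.5093)
P = 0.285

0.285


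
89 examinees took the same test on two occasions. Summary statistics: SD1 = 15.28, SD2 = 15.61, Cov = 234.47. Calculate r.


r = cov(X,Y) / (SD_X * SD_Y)
r = 234.47 / (15.28 * 15.61)
r = 234.47 / 238.5208
r = 0.983

0.983


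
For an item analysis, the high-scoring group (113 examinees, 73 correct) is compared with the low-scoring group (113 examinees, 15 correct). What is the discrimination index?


p_upper = 73/113 = 0.646
p_lower = 15/113 = 0.1327
D = 0.646 - 0.1327 = 0.5133

0.5133


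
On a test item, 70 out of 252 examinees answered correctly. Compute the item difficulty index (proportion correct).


Item difficulty p = number correct / total examinees
p = 70 / 252
p = 0.2778

0.2778


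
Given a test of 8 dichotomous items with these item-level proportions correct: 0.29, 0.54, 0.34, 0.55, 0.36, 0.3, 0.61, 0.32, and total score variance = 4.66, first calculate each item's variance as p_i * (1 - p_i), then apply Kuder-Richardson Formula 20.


For each item, compute p_i * q_i:
  Item 1: 0.29 * 0.71 = 0.2059
  Item 2: 0.54 * 0.46 = 0.2484
  Item 3: 0.34 * 0.66 = 0.2244
  Item 4: 0.55 * 0.45 = 0.2475
  Item 5: 0.36 * 0.64 = 0.2304
  Item 6: 0.3 * 0.7 = 0.21
  Item 7: 0.61 * 0.39 = 0.2379
  Item 8: 0.32 * 0.68 = 0.2176
Sum(p_i * q_i) = 0.2059 + 0.2484 + 0.2244 + 0.2475 + 0.2304 + 0.21 + 0.2379 + 0.2176 = 1.8221
KR-20 = (k/(k-1)) * (1 - Sum(p_i*q_i) / Var_total)
= (8/7) * (1 - 1.8221/4.66)
= 1.1429 * 0.609
KR-20 = 0.696

0.696


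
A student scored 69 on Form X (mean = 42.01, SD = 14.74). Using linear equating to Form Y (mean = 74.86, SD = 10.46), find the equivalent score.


slope = SD_Y / SD_X = 10.46 / 14.74 ~ 0.7096
intercept = mean_Y - slope * mean_X = 74.86 - (10.46 / 14.74) * 42.01 ~ 45.0483
Y = slope * X + intercept. To avoid rounding drift from the rounded slope/intercept, evaluate the equivalent form Y = mean_Y + SD_Y * (X - mean_X) / SD_X at full precision:
Y = 74.86 + 10.46 * (69 - 42.01) / 14.74
Y = 74.86 + 10.46 * 26.99 / 14.74
Y = 74.86 + 282.3154 / 14.74
Y = 74.86 + 19.153
Y = 94.013

94.013


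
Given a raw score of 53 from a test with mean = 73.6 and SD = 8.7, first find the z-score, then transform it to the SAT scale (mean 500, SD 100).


z = (X - mean) / SD = (53 - 73.6) / 8.7
z = -20.6 / 8.7
z = -2.3678
SAT-scale = SAT = 500 + 100z
Carry z at full precision (z = -20.6 / 8.7) into the conversion:
SAT-scale = 500 + 100 * (-20.6 / 8.7) = 500 + -2060 / 8.7
SAT-scale = 500 + -236.7816
SAT-scale = 263.2184

263.2184


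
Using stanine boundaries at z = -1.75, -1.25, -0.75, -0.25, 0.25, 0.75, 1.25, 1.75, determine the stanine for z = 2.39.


Stanine boundaries: [-1.75, -1.25, -0.75, -0.25, 0.25, 0.75, 1.25, 1.75]
z = 2.39
Check each boundary:
  z >= -1.75 -> could be stanine 2
  z >= -1.25 -> could be stanine 3
  z >= -0.75 -> could be stanine 4
  z >= -0.25 -> could be stanine 5
  z >= 0.25 -> could be stanine 6
  z >= 0.75 -> could be stanine 7
  z >= 1.25 -> could be stanine 8
  z >= 1.75 -> could be stanine 9
Highest qualifying boundary gives stanine = 9

9


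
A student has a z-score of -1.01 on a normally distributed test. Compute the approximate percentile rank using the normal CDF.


CDF(z) = 0.5 * (1 + erf(z/sqrt(2)))
erf(-0.7142) = -0.6875
CDF = 0.1562
Percentile rank = 0.1562 * 100 = 15.62

15.62


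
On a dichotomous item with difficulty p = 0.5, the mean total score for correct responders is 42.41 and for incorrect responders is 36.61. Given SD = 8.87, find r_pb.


q = 1 - p = 0.5
rpb = ((M1 - M0) / SD) * sqrt(p * q)
rpb = ((42.41 - 36.61) / 8.87) * sqrt(0.5 * 0.5)
rpb = 0.3269

0.3269


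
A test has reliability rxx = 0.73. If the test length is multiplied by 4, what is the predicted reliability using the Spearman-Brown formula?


r_new = (n * rxx) / (1 + (n-1) * rxx)
r_new = (4 * 0.73) / (1 + 3 * 0.73)
r_new = 2.92 / 3.19
r_new = 0.9154

0.9154


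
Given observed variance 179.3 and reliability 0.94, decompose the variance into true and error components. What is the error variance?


var_true = rxx * var_obs = 0.94 * 179.3 = 168.542
var_error = var_obs - var_true
var_error = 179.3 - 168.542
var_error = 10.758

10.758


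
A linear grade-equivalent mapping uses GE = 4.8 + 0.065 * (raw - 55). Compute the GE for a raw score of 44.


raw - median = 44 - 55 = -11
slope * diff = 0.065 * -11 = -0.715
GE = 4.8 + -0.715
GE = 4.085

4.085


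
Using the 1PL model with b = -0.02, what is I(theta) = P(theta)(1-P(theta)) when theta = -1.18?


P = 1/(1+exp(-(-1.18--0.02))) = 0.2387
I = P*(1-P) = 0.2387 * 0.7613
I = 0.1817

0.1817


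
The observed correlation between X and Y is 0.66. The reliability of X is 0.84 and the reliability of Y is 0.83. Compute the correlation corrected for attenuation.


r_corrected = rxy / sqrt(rxx * ryy)
= 0.66 / sqrt(0.84 * 0.83)
= 0.66 / sqrt(0.6972)
= 0.66 / 0.834985
r_corrected = 0.7904

0.7904


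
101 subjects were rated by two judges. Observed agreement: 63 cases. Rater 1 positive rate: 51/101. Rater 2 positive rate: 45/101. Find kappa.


P_o = 63/101 = 0.623762
P_e = (51*45 + 50*56) / 10201 = 0.499461
kappa = (P_o - P_e) / (1 - P_e)
kappa = (0.623762 - 0.499461) / (1 - 0.499461)
kappa = 0.2483

0.2483


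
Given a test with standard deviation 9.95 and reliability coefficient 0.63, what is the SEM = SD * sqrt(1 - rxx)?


SEM = SD * sqrt(1 - rxx)
SEM = 9.95 * sqrt(1 - 0.63)
SEM = 9.95 * sqrt(0.37) = 9.95 * 0.608276
SEM = 6.0523

6.0523


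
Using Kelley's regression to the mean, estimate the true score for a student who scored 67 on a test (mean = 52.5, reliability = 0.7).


T_est = rxx * X + (1 - rxx) * mean
T_est = 0.7 * 67 + 0.3 * 52.5
T_est = 46.9 + 15.75
T_est = 62.65

62.65


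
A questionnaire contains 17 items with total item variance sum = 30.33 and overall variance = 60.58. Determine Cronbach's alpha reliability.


alpha = (k/(k-1)) * (1 - sum(si^2)/s_total^2)
= (17/16) * (1 - 30.33/60.58)
alpha = 0.5305

0.5305


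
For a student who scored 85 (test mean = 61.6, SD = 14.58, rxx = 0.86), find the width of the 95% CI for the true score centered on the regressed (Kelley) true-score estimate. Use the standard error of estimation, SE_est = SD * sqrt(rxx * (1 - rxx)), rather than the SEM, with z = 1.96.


True score estimate = 0.86*85 + 0.14*61.6 = 81.724
SE_est = SD * sqrt(rxx * (1 - rxx)) = 14.58 * sqrt(0.86 * 0.14) = 14.58 * sqrt(0.1204) = 5.059071
CI = T_est +/- z * SE_est, so width = 2 * z * SE_est = 2 * 1.96 * 5.059071
Width = 19.8316

19.8316


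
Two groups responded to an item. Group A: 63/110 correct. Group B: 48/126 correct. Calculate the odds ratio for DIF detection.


Odds_A = 63/47 = 1.3404
Odds_B = 48/78 = 0.6154
OR = Odds_A / Odds_B = 1.3404 / 0.6154
Exactly, OR = (63 * 78) / (47 * 48) = 4914 / 2256
OR = 2.1782

2.1782


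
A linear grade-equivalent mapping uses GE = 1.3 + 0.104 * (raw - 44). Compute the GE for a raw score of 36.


raw - median = 36 - 44 = -8
slope * diff = 0.104 * -8 = -0.832
GE = 1.3 + -0.832
GE = 0.468

0.468


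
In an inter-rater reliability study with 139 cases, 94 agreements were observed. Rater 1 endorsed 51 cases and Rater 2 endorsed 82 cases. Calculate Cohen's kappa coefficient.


P_o = 94/139 = 0.676259
P_e = (51*82 + 88*57) / 19321 = 0.476062
kappa = (P_o - P_e) / (1 - P_e)
kappa = (0.676259 - 0.476062) / (1 - 0.476062)
kappa = 0.3821

0.3821


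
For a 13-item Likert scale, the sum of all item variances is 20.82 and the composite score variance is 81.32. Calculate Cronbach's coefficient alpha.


alpha = (k/(k-1)) * (1 - sum(si^2)/s_total^2)
= (13/12) * (1 - 20.82/81.32)
alpha = 0.806

0.806


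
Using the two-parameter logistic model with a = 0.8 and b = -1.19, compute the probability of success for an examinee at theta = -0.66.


a*(theta - b) = 0.8 * (-0.66 - -1.19) = 0.424
exp(-0.424) = 0.6544
P = 1 / (1 + 0.6544)
P = 0.6044

0.6044


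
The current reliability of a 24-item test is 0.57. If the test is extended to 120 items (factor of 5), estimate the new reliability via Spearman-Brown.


r_new = (n * rxx) / (1 + (n-1) * rxx)
r_new = (5 * 0.57) / (1 + 4 * 0.57)
r_new = 2.85 / 3.28
r_new = 0.8689

0.8689


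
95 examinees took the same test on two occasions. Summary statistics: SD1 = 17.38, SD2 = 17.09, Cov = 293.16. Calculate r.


r = cov(X,Y) / (SD_X * SD_Y)
r = 293.16 / (17.38 * 17.09)
r = 293.16 / 297.0242
r = 0.987

0.987


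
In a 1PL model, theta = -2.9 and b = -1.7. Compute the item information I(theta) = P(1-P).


P = 1/(1+exp(-(-2.9--1.7))) = 0.2315
I = P*(1-P) = 0.2315 * 0.7685
I = 0.1779

0.1779


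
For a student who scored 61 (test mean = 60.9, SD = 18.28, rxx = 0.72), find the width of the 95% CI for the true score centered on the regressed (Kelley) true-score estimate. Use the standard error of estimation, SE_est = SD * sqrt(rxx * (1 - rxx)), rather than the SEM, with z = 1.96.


True score estimate = 0.72*61 + 0.28*60.9 = 60.972
SE_est = SD * sqrt(rxx * (1 - rxx)) = 18.28 * sqrt(0.72 * 0.28) = 18.28 * sqrt(0.2016) = 8.2077
CI = T_est +/- z * SE_est, so width = 2 * z * SE_est = 2 * 1.96 * 8.2077
Width = 32.1742

32.1742


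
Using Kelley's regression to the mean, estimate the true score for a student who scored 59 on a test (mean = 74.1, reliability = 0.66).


T_est = rxx * X + (1 - rxx) * mean
T_est = 0.66 * 59 + 0.34 * 74.1
T_est = 38.94 + 25.194
T_est = 64.134

64.134


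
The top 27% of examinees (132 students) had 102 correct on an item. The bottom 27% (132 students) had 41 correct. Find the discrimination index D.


p_upper = 102/132 = 0.7727
p_lower = 41/132 = 0.3106
D = 0.7727 - 0.3106 = 0.4621

0.4621


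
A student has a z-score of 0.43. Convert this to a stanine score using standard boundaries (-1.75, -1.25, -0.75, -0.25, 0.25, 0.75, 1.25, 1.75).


Stanine boundaries: [-1.75, -1.25, -0.75, -0.25, 0.25, 0.75, 1.25, 1.75]
z = 0.43
Check each boundary:
  z >= -1.75 -> could be stanine 2
  z >= -1.25 -> could be stanine 3
  z >= -0.75 -> could be stanine 4
  z >= -0.25 -> could be stanine 5
  z >= 0.25 -> could be stanine 6
  z < 0.75
  z < 1.25
  z < 1.75
Highest qualifying boundary gives stanine = 6

6


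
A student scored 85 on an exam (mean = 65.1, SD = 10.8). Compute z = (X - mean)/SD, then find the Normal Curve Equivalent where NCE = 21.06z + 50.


z = (X - mean) / SD = (85 - 65.1) / 10.8
z = 19.9 / 10.8
z = 1.8426
NCE = NCE = 21.06z + 50
Carry z at full precision (z = 19.9 / 10.8) into the conversion:
NCE = 21.06 * (19.9 / 10.8) + 50 = 419.094 / 10.8 + 50
NCE = 38.805 + 50
NCE = 88.805

88.805


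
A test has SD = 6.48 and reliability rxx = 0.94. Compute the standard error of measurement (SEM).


SEM = SD * sqrt(1 - rxx)
SEM = 6.48 * sqrt(1 - 0.94)
SEM = 6.48 * sqrt(0.06) = 6.48 * 0.244949
SEM = 1.5873

1.5873


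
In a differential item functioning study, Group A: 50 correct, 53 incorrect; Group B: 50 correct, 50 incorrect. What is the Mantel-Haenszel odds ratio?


Odds_A = 50/53 = 0.9434
Odds_B = 50/50 = 1.0
OR = Odds_A / Odds_B = 0.9434 / 1.0
Exactly, OR = (50 * 50) / (53 * 50) = 2500 / 2650
OR = 0.9434

0.9434


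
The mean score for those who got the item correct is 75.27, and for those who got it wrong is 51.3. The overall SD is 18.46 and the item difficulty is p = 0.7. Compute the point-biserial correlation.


q = 1 - p = 0.3
rpb = ((M1 - M0) / SD) * sqrt(p * q)
rpb = ((75.27 - 51.3) / 18.46) * sqrt(0.7 * 0.3)
rpb = 0.595

0.595


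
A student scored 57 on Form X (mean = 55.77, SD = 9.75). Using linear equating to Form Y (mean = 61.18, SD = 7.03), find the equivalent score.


slope = SD_Y / SD_X = 7.03 / 9.75 ~ 0.721
intercept = mean_Y - slope * mean_X = 61.18 - (7.03 / 9.75) * 55.77 ~ 20.9684
Y = slope * X + intercept. To avoid rounding drift from the rounded slope/intercept, evaluate the equivalent form Y = mean_Y + SD_Y * (X - mean_X) / SD_X at full precision:
Y = 61.18 + 7.03 * (57 - 55.77) / 9.75
Y = 61.18 + 7.03 * 1.23 / 9.75
Y = 61.18 + 8.6469 / 9.75
Y = 61.18 + 0.8869
Y = 62.0669

62.0669


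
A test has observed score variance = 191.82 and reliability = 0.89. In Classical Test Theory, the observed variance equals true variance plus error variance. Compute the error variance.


var_true = rxx * var_obs = 0.89 * 191.82 = 170.7198
var_error = var_obs - var_true
var_error = 191.82 - 170.7198
var_error = 21.1002

21.1002


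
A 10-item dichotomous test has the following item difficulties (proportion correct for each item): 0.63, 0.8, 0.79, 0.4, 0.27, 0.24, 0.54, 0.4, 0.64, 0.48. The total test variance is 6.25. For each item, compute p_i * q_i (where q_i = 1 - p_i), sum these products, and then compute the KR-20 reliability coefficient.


For each item, compute p_i * q_i:
  Item 1: 0.63 * 0.37 = 0.2331
  Item 2: 0.8 * 0.2 = 0.16
  Item 3: 0.79 * 0.21 = 0.1659
  Item 4: 0.4 * 0.6 = 0.24
  Item 5: 0.27 * 0.73 = 0.1971
  Item 6: 0.24 * 0.76 = 0.1824
  Item 7: 0.54 * 0.46 = 0.2484
  Item 8: 0.4 * 0.6 = 0.24
  Item 9: 0.64 * 0.36 = 0.2304
  Item 10: 0.48 * 0.52 = 0.2496
Sum(p_i * q_i) = 0.2331 + 0.16 + 0.1659 + 0.24 + 0.1971 + 0.1824 + 0.2484 + 0.24 + 0.2304 + 0.2496 = 2.1469
KR-20 = (k/(k-1)) * (1 - Sum(p_i*q_i) / Var_total)
= (10/9) * (1 - 2.1469/6.25)
= 1.1111 * 0.6565
KR-20 = 0.7294

0.7294


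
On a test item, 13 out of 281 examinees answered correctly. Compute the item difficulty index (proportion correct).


Item difficulty p = number correct / total examinees
p = 13 / 281
p = 0.0463

0.0463


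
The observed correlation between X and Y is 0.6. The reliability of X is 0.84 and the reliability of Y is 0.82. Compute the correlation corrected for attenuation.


r_corrected = rxy / sqrt(rxx * ryy)
= 0.6 / sqrt(0.84 * 0.82)
= 0.6 / sqrt(0.6888)
= 0.6 / 0.82994
r_corrected = 0.7229

0.7229


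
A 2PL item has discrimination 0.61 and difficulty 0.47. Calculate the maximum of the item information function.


For 2PL, max info at theta = b = 0.47
I_max = a^2 / 4 = 0.61^2 / 4
= 0.3721 / 4
I_max = 0.093

0.093


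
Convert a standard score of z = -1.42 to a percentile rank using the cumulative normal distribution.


CDF(z) = 0.5 * (1 + erf(z/sqrt(2)))
erf(-1.0041) = -0.8444
CDF = 0.0778
Percentile rank = 0.0778 * 100 = 7.78

7.78


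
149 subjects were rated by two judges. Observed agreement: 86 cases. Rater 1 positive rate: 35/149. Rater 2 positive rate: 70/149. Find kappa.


P_o = 86/149 = 0.577181
P_e = (35*70 + 114*79) / 22201 = 0.516013
kappa = (P_o - P_e) / (1 - P_e)
kappa = (0.577181 - 0.516013) / (1 - 0.516013)
kappa = 0.1264

0.1264


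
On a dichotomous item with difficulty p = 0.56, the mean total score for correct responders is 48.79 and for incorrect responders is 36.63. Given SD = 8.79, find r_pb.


q = 1 - p = 0.44
rpb = ((M1 - M0) / SD) * sqrt(p * q)
rpb = ((48.79 - 36.63) / 8.79) * sqrt(0.56 * 0.44)
rpb = 0.6867

0.6867


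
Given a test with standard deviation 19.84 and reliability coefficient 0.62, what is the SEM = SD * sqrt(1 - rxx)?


SEM = SD * sqrt(1 - rxx)
SEM = 19.84 * sqrt(1 - 0.62)
SEM = 19.84 * sqrt(0.38) = 19.84 * 0.616441
SEM = 12.2302

12.2302


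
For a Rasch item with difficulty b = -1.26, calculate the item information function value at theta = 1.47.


P = 1/(1+exp(-(1.47--1.26))) = 0.9388
I = P*(1-P) = 0.9388 * 0.0612
I = 0.0575

0.0575


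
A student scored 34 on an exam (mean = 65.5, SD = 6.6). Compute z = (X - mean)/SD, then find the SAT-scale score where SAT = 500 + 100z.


z = (X - mean) / SD = (34 - 65.5) / 6.6
z = -31.5 / 6.6
z = -4.7727
SAT-scale = SAT = 500 + 100z
Carry z at full precision (z = -31.5 / 6.6) into the conversion:
SAT-scale = 500 + 100 * (-31.5 / 6.6) = 500 + -3150 / 6.6
SAT-scale = 500 + -477.2727
SAT-scale = 22.7273

22.7273


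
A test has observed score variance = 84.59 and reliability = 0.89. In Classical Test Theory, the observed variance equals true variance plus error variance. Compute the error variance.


var_true = rxx * var_obs = 0.89 * 84.59 = 75.2851
var_error = var_obs - var_true
var_error = 84.59 - 75.2851
var_error = 9.3049

9.3049


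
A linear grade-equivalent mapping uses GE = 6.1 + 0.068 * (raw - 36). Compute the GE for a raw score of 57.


raw - median = 57 - 36 = 21
slope * diff = 0.068 * 21 = 1.428
GE = 6.1 + 1.428
GE = 7.528

7.528


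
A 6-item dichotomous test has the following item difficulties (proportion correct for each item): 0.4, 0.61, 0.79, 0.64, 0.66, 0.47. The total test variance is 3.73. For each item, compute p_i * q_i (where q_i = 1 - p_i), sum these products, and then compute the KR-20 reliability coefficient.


For each item, compute p_i * q_i:
  Item 1: 0.4 * 0.6 = 0.24
  Item 2: 0.61 * 0.39 = 0.2379
  Item 3: 0.79 * 0.21 = 0.1659
  Item 4: 0.64 * 0.36 = 0.2304
  Item 5: 0.66 * 0.34 = 0.2244
  Item 6: 0.47 * 0.53 = 0.2491
Sum(p_i * q_i) = 0.24 + 0.2379 + 0.1659 + 0.2304 + 0.2244 + 0.2491 = 1.3477
KR-20 = (k/(k-1)) * (1 - Sum(p_i*q_i) / Var_total)
= (6/5) * (1 - 1.3477/3.73)
= 1.2 * 0.6387
KR-20 = 0.7664

0.7664


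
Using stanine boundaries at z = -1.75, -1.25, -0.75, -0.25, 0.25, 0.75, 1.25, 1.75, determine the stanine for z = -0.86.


Stanine boundaries: [-1.75, -1.25, -0.75, -0.25, 0.25, 0.75, 1.25, 1.75]
z = -0.86
Check each boundary:
  z >= -1.75 -> could be stanine 2
  z >= -1.25 -> could be stanine 3
  z < -0.75
  z < -0.25
  z < 0.25
  z < 0.75
  z < 1.25
  z < 1.75
Highest qualifying boundary gives stanine = 3

3
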